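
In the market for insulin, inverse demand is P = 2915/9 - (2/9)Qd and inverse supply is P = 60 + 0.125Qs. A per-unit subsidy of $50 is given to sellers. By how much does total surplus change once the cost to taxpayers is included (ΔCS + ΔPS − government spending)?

Pre-subsidy: 2915/9 - (2/9)Q = 60 + 0.125Q gives Q* = 760 and P* = 155.
With the subsidy, sellers receive Ps = Pb + 50 for each unit, where Pb is the price buyers pay.
On the curves, Pb = 2915/9 - (2/9)Q and Ps = 60 + 0.125Q; the wedge Ps − Pb = 50 gives 60 + 0.125Q − (2915/9 - (2/9)Q) = 50, so Q' = 904.
Then Pb = 2915/9 − (2/9)·904 = 123 and Ps = 60 + 0.125·904 = 173.
ΔCS = ½(760 + 904)(155 − 123) = 26624; ΔPS = ½(760 + 904)(173 − 155) = 14976.
Government spending = 50 × 904 = 45200.
Net change = 26624 + 14976 − 45200 = -3600. The loss equals the DWL triangle ½·50·144.

Net change in total surplus = -$3600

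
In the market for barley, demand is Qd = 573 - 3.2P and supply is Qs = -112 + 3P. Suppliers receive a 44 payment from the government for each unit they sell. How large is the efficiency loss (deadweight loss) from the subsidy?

Deadweight loss = 46464/31

Pre-subsidy: 573 - 3.2P = -112 + 3P gives P* = 3425/31, Q* = 6803/31.
With the subsidy, sellers receive Ps = Pb + 44 for each unit, where Pb is the price buyers pay.
Supply in terms of Pb becomes Qs = -112 + 3(Pb + 44) = 20 + 3Pb. Setting this equal to demand: 573 - 3.2Pb = 20 + 3Pb, so Pb = 2765/31.
Sellers receive Ps = 2765/31 + 44 = 4129/31; Q' = 573 − 3.2·(2765/31) = 8915/31.
The subsidy expands output by 8915/31 − 6803/31 = 2112/31 past the efficient level; on those units the gap between marginal cost and willingness to pay runs from 0 up to 44.
DWL = ½ × 44 × 2112/31 = 46464/31.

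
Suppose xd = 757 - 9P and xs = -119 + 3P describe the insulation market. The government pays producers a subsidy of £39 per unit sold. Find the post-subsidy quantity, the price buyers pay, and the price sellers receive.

x' = 187.75; buyers pay £63.25; sellers receive £102.25

Pre-subsidy: 757 - 9P = -119 + 3P gives P* = 73, x* = 100.
With the subsidy, sellers receive Ps = Pb + 39 for each unit, where Pb is the price buyers pay.
Supply in terms of Pb becomes xs = -119 + 3(Pb + 39) = -2 + 3Pb. Setting this equal to demand: 757 - 9Pb = -2 + 3Pb, so Pb = 63.25.
Sellers receive Ps = 63.25 + 39 = 102.25; x' = 757 − 9·63.25 = 187.75.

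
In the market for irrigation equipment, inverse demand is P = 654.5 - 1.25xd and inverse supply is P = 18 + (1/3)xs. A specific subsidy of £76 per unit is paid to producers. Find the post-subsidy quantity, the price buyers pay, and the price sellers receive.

x' = 450; buyers pay £92; sellers receive £168

Pre-subsidy: 654.5 - 1.25x = 18 + (1/3)x gives x* = 402 and P* = 152.
With the subsidy, sellers receive Ps = Pb + 76 for each unit, where Pb is the price buyers pay.
On the curves, Pb = 654.5 - 1.25x and Ps = 18 + (1/3)x; the wedge Ps − Pb = 76 gives 18 + (1/3)x − (654.5 - 1.25x) = 76, so x' = 450.
Then Pb = 654.5 − 1.25·450 = 92 and Ps = 18 + (1/3)·450 = 168.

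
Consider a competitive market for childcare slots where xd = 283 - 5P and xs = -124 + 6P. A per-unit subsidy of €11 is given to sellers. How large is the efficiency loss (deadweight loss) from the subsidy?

Deadweight loss = €165

Pre-subsidy: 283 - 5P = -124 + 6P gives P* = 37, x* = 98.
With the subsidy, sellers receive Ps = Pb + 11 for each unit, where Pb is the price buyers pay.
Supply in terms of Pb becomes xs = -124 + 6(Pb + 11) = -58 + 6Pb. Setting this equal to demand: 283 - 5Pb = -58 + 6Pb, so Pb = 31.
Sellers receive Ps = 31 + 11 = 42; x' = 283 − 5·31 = 128.
The subsidy expands output by 128 − 98 = 30 past the efficient level; on those units the gap between marginal cost and willingness to pay runs from 0 up to 11.
DWL = ½ × 11 × 30 = 165.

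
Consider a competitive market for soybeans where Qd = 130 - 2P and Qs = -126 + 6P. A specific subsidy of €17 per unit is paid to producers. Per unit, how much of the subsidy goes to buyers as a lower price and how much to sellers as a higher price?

Buyers gain €12.75 per unit; sellers gain €4.25 per unit

Pre-subsidy: 130 - 2P = -126 + 6P gives P* = 32, Q* = 66.
With the subsidy, sellers receive Ps = Pb + 17 for each unit, where Pb is the price buyers pay.
Supply in terms of Pb becomes Qs = -126 + 6(Pb + 17) = -24 + 6Pb. Setting this equal to demand: 130 - 2Pb = -24 + 6Pb, so Pb = 19.25.
Sellers receive Ps = 19.25 + 17 = 36.25; Q' = 130 − 2·19.25 = 91.5.
Buyers' price falls by P* − Pb = 32 − 19.25 = 12.75; sellers' price rises by Ps − P* = 36.25 − 32 = 4.25.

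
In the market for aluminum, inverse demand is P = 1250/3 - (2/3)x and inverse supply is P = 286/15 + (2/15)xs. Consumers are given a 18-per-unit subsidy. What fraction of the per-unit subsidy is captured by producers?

Producer share = 1/6

Pre-subsidy: 1250/3 - (2/3)x = 286/15 + (2/15)x gives x* = 497 and P* = 256/3.
With the rebate, buyers effectively pay Pb = Ps − 18, where Ps is the price sellers receive.
On the curves, Pb = 1250/3 - (2/3)x and Ps = 286/15 + (2/15)x; the wedge Ps − Pb = 18 gives 286/15 + (2/15)x − (1250/3 - (2/3)x) = 18, so x' = 519.5.
Then Pb = 1250/3 − (2/3)·519.5 = 211/3 and Ps = 286/15 + (2/15)·519.5 = 265/3.
Buyers' price falls by P* − Pb = 256/3 − 211/3 = 15; sellers' price rises by Ps − P* = 265/3 − 256/3 = 3.
So producers capture 3/18 = 1/6 of each unit of subsidy.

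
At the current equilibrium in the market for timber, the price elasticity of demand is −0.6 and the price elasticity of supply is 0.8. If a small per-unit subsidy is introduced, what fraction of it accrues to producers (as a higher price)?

For a small subsidy around the equilibrium, the benefit split depends on the relative slopes, which at a point are proportional to the elasticities.
Buyer share = εs/(εs + |εd|) = 0.8/(0.8 + 0.6) = 4/7; seller share = |εd|/(εs + |εd|) = 3/7.
So producers capture 3/7 of the subsidy.

Producer share = 3/7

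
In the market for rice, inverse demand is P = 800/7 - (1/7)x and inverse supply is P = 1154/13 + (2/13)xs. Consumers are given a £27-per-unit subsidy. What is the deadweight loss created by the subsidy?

Pre-subsidy: 800/7 - (1/7)x = 1154/13 + (2/13)x gives x* = 86 and P* = 102.
With the rebate, buyers effectively pay Pb = Ps − 27, where Ps is the price sellers receive.
On the curves, Pb = 800/7 - (1/7)x and Ps = 1154/13 + (2/13)x; the wedge Ps − Pb = 27 gives 1154/13 + (2/13)x − (800/7 - (1/7)x) = 27, so x' = 177.
Then Pb = 800/7 − (1/7)·177 = 89 and Ps = 1154/13 + (2/13)·177 = 116.
The subsidy expands output by 177 − 86 = 91 past the efficient level; on those units the gap between marginal cost and willingness to pay runs from 0 up to 27.
DWL = ½ × 27 × 91 = 1228.5.

Deadweight loss = £1228.5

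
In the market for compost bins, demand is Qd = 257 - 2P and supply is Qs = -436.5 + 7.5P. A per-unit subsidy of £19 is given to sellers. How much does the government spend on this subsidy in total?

Government cost = £2679

Pre-subsidy: 257 - 2P = -436.5 + 7.5P gives P* = 73, Q* = 111.
With the subsidy, sellers receive Ps = Pb + 19 for each unit, where Pb is the price buyers pay.
Supply in terms of Pb becomes Qs = -436.5 + 7.5(Pb + 19) = -294 + 7.5Pb. Setting this equal to demand: 257 - 2Pb = -294 + 7.5Pb, so Pb = 58.
Sellers receive Ps = 58 + 19 = 77; Q' = 257 − 2·58 = 141.
Government outlay = subsidy × quantity = 19 × 141 = 2679.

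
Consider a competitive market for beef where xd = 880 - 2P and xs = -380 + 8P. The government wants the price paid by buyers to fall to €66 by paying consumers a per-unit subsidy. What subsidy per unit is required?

Required subsidy s = €75 per unit

At a buyer price of 66, quantity demanded is 880 − 2·66 = 748.
Sellers supply 748 only when they receive Ps with -380 + 8·Ps = 748, i.e. Ps = 141.
s = Ps − Pb = 141 − 66 = 75.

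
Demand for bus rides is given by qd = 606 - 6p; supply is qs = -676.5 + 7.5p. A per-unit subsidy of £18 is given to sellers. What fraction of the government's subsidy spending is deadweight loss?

Pre-subsidy: 606 - 6p = -676.5 + 7.5p gives p* = 95, q* = 36.
With the subsidy, sellers receive ps = pb + 18 for each unit, where pb is the price buyers pay.
Supply in terms of pb becomes qs = -676.5 + 7.5(pb + 18) = -541.5 + 7.5pb. Setting this equal to demand: 606 - 6pb = -541.5 + 7.5pb, so pb = 85.
Sellers receive ps = 85 + 18 = 103; q' = 606 − 6·85 = 96.
ΔCS = ½(36 + 96)(95 − 85) = 660; ΔPS = ½(36 + 96)(103 − 95) = 528.
Government spending = 18 × 96 = 1728.
DWL = ½ × 18 × (96 − 36) = 540; fraction = 540 / 1728 = 0.3125.

DWL / government spending = 0.3125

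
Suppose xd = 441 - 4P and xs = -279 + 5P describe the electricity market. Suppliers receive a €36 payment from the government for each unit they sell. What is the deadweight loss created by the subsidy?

Pre-subsidy: 441 - 4P = -279 + 5P gives P* = 80, x* = 121.
With the subsidy, sellers receive Ps = Pb + 36 for each unit, where Pb is the price buyers pay.
Supply in terms of Pb becomes xs = -279 + 5(Pb + 36) = -99 + 5Pb. Setting this equal to demand: 441 - 4Pb = -99 + 5Pb, so Pb = 60.
Sellers receive Ps = 60 + 36 = 96; x' = 441 − 4·60 = 201.
The subsidy expands output by 201 − 121 = 80 past the efficient level; on those units the gap between marginal cost and willingness to pay runs from 0 up to 36.
DWL = ½ × 36 × 80 = 1440.

Deadweight loss = €1440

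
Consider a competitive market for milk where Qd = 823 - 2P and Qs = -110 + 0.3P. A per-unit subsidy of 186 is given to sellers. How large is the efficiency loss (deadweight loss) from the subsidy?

Pre-subsidy: 823 - 2P = -110 + 0.3P gives P* = 9330/23, Q* = 269/23.
With the subsidy, sellers receive Ps = Pb + 186 for each unit, where Pb is the price buyers pay.
Supply in terms of Pb becomes Qs = -110 + 0.3(Pb + 186) = -54.2 + 0.3Pb. Setting this equal to demand: 823 - 2Pb = -54.2 + 0.3Pb, so Pb = 8772/23.
Sellers receive Ps = 8772/23 + 186 = 13050/23; Q' = 823 − 2·(8772/23) = 1385/23.
The subsidy expands output by 1385/23 − 269/23 = 1116/23 past the efficient level; on those units the gap between marginal cost and willingness to pay runs from 0 up to 186.
DWL = ½ × 186 × 1116/23 = 103788/23.

Deadweight loss = 103788/23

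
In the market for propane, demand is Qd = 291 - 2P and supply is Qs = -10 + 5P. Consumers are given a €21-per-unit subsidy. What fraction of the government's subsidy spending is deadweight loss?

Pre-subsidy: 291 - 2P = -10 + 5P gives P* = 43, Q* = 205.
With the rebate, buyers effectively pay Pb = Ps − 21, where Ps is the price sellers receive.
Demand in terms of Ps becomes Qd = 291 − 2(Ps − 21) = 333 - 2Ps. Setting this equal to supply: 333 - 2Ps = -10 + 5Ps, so Ps = 49.
Buyers pay Pb = 49 − 21 = 28; Q' = -10 + 5·49 = 235.
ΔCS = ½(205 + 235)(43 − 28) = 3300; ΔPS = ½(205 + 235)(49 − 43) = 1320.
Government spending = 21 × 235 = 4935.
DWL = ½ × 21 × (235 − 205) = 315; fraction = 315 / 4935 = 3/47.

DWL / government spending = 3/47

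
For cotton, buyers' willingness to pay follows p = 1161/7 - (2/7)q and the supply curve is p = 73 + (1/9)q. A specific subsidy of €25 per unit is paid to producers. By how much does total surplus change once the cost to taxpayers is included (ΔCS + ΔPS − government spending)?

Pre-subsidy: 1161/7 - (2/7)q = 73 + (1/9)q gives q* = 234 and p* = 99.
With the subsidy, sellers receive ps = pb + 25 for each unit, where pb is the price buyers pay.
On the curves, pb = 1161/7 - (2/7)q and ps = 73 + (1/9)q; the wedge ps − pb = 25 gives 73 + (1/9)q − (1161/7 - (2/7)q) = 25, so q' = 297.
Then pb = 1161/7 − (2/7)·297 = 81 and ps = 73 + (1/9)·297 = 106.
ΔCS = ½(234 + 297)(99 − 81) = 4779; ΔPS = ½(234 + 297)(106 − 99) = 1858.5.
Government spending = 25 × 297 = 7425.
Net change = 4779 + 1858.5 − 7425 = -787.5. The loss equals the DWL triangle ½·25·63.

Net change in total surplus = -€787.5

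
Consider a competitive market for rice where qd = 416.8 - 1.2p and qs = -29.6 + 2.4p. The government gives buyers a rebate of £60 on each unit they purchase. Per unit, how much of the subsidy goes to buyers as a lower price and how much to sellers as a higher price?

Buyers gain £40 per unit; sellers gain £20 per unit

Pre-subsidy: 416.8 - 1.2p = -29.6 + 2.4p gives p* = 124, q* = 268.
With the rebate, buyers effectively pay pb = ps − 60, where ps is the price sellers receive.
Demand in terms of ps becomes qd = 416.8 − 1.2(ps − 60) = 488.8 - 1.2ps. Setting this equal to supply: 488.8 - 1.2ps = -29.6 + 2.4ps, so ps = 144.
Buyers pay pb = 144 − 60 = 84; q' = -29.6 + 2.4·144 = 316.
Buyers' price falls by p* − pb = 124 − 84 = 40; sellers' price rises by ps − p* = 144 − 124 = 20.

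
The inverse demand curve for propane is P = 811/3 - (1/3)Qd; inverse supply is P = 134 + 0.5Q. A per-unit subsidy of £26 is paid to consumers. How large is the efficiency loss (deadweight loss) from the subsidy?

Deadweight loss = £405.6

Pre-subsidy: 811/3 - (1/3)Q = 134 + 0.5Q gives Q* = 163.6 and P* = 215.8.
With the rebate, buyers effectively pay Pb = Ps − 26, where Ps is the price sellers receive.
On the curves, Pb = 811/3 - (1/3)Q and Ps = 134 + 0.5Q; the wedge Ps − Pb = 26 gives 134 + 0.5Q − (811/3 - (1/3)Q) = 26, so Q' = 194.8.
Then Pb = 811/3 − (1/3)·194.8 = 205.4 and Ps = 134 + 0.5·194.8 = 231.4.
The subsidy expands output by 194.8 − 163.6 = 31.2 past the efficient level; on those units the gap between marginal cost and willingness to pay runs from 0 up to 26.
DWL = ½ × 26 × 31.2 = 405.6.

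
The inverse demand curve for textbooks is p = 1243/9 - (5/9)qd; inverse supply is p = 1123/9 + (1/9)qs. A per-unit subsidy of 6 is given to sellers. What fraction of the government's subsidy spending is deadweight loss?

DWL / government spending = 9/58

Pre-subsidy: 1243/9 - (5/9)q = 1123/9 + (1/9)q gives q* = 20 and p* = 127.
With the subsidy, sellers receive ps = pb + 6 for each unit, where pb is the price buyers pay.
On the curves, pb = 1243/9 - (5/9)q and ps = 1123/9 + (1/9)q; the wedge ps − pb = 6 gives 1123/9 + (1/9)q − (1243/9 - (5/9)q) = 6, so q' = 29.
Then pb = 1243/9 − (5/9)·29 = 122 and ps = 1123/9 + (1/9)·29 = 128.
ΔCS = ½(20 + 29)(127 − 122) = 122.5; ΔPS = ½(20 + 29)(128 − 127) = 24.5.
Government spending = 6 × 29 = 174.
DWL = ½ × 6 × (29 − 20) = 27; fraction = 27 / 174 = 9/58.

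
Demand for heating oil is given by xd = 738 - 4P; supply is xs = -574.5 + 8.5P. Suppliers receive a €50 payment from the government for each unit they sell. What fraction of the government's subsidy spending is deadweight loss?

DWL / government spending = 34/227

Pre-subsidy: 738 - 4P = -574.5 + 8.5P gives P* = 105, x* = 318.
With the subsidy, sellers receive Ps = Pb + 50 for each unit, where Pb is the price buyers pay.
Supply in terms of Pb becomes xs = -574.5 + 8.5(Pb + 50) = -149.5 + 8.5Pb. Setting this equal to demand: 738 - 4Pb = -149.5 + 8.5Pb, so Pb = 71.
Sellers receive Ps = 71 + 50 = 121; x' = 738 − 4·71 = 454.
ΔCS = ½(318 + 454)(105 − 71) = 13124; ΔPS = ½(318 + 454)(121 − 105) = 6176.
Government spending = 50 × 454 = 22700.
DWL = ½ × 50 × (454 − 318) = 3400; fraction = 3400 / 22700 = 34/227.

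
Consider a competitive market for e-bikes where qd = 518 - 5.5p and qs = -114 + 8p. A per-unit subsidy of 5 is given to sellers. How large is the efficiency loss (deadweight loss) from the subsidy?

Deadweight loss = 1100/27

Pre-subsidy: 518 - 5.5p = -114 + 8p gives p* = 1264/27, q* = 7034/27.
With the subsidy, sellers receive ps = pb + 5 for each unit, where pb is the price buyers pay.
Supply in terms of pb becomes qs = -114 + 8(pb + 5) = -74 + 8pb. Setting this equal to demand: 518 - 5.5pb = -74 + 8pb, so pb = 1184/27.
Sellers receive ps = 1184/27 + 5 = 1319/27; q' = 518 − 5.5·(1184/27) = 7474/27.
The subsidy expands output by 7474/27 − 7034/27 = 440/27 past the efficient level; on those units the gap between marginal cost and willingness to pay runs from 0 up to 5.
DWL = ½ × 5 × 440/27 = 1100/27.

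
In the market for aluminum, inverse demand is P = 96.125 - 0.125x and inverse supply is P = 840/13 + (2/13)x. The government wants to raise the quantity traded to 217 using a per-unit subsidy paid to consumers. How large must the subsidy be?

At x = 217, from the demand curve buyers pay Pb = 96.125 − 0.125·217 = 69; from the supply curve sellers need Ps = 840/13 + (2/13)·217 = 98.
The subsidy must fill the gap: s = Ps − Pb = 98 − 69 = 29.

Required subsidy s = 29 per unit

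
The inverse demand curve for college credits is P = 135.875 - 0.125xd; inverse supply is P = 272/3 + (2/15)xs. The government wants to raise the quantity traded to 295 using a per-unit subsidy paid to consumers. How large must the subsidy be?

Required subsidy s = 31 per unit

At x = 295, from the demand curve buyers pay Pb = 135.875 − 0.125·295 = 99; from the supply curve sellers need Ps = 272/3 + (2/15)·295 = 130.
The subsidy must fill the gap: s = Ps − Pb = 130 − 99 = 31.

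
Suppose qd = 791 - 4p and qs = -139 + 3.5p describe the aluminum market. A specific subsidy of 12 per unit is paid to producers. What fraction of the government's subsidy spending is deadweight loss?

Pre-subsidy: 791 - 4p = -139 + 3.5p gives p* = 124, q* = 295.
With the subsidy, sellers receive ps = pb + 12 for each unit, where pb is the price buyers pay.
Supply in terms of pb becomes qs = -139 + 3.5(pb + 12) = -97 + 3.5pb. Setting this equal to demand: 791 - 4pb = -97 + 3.5pb, so pb = 118.4.
Sellers receive ps = 118.4 + 12 = 130.4; q' = 791 − 4·118.4 = 317.4.
ΔCS = ½(295 + 317.4)(124 − 118.4) = 1714.72; ΔPS = ½(295 + 317.4)(130.4 − 124) = 1959.68.
Government spending = 12 × 317.4 = 3808.8.
DWL = ½ × 12 × (317.4 − 295) = 134.4; fraction = 134.4 / 3808.8 = 56/1587.

DWL / government spending = 56/1587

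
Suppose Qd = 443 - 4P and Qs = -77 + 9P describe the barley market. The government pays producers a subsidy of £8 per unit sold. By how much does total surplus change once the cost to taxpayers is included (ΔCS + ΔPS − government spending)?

Net change in total surplus = -1152/13

Pre-subsidy: 443 - 4P = -77 + 9P gives P* = 40, Q* = 283.
With the subsidy, sellers receive Ps = Pb + 8 for each unit, where Pb is the price buyers pay.
Supply in terms of Pb becomes Qs = -77 + 9(Pb + 8) = -5 + 9Pb. Setting this equal to demand: 443 - 4Pb = -5 + 9Pb, so Pb = 448/13.
Sellers receive Ps = 448/13 + 8 = 552/13; Q' = 443 − 4·(448/13) = 3967/13.
ΔCS = ½(283 + 3967/13)(40 − 448/13) = 275256/169; ΔPS = ½(283 + 3967/13)(552/13 − 40) = 122336/169.
Government spending = 8 × 3967/13 = 31736/13.
Net change = 275256/169 + 122336/169 − 31736/13 = -1152/13. The loss equals the DWL triangle ½·8·288/13.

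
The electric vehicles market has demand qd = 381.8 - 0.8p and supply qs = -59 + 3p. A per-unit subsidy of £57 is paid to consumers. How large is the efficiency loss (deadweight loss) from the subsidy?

Pre-subsidy: 381.8 - 0.8p = -59 + 3p gives p* = 116, q* = 289.
With the rebate, buyers effectively pay pb = ps − 57, where ps is the price sellers receive.
Demand in terms of ps becomes qd = 381.8 − 0.8(ps − 57) = 427.4 - 0.8ps. Setting this equal to supply: 427.4 - 0.8ps = -59 + 3ps, so ps = 128.
Buyers pay pb = 128 − 57 = 71; q' = -59 + 3·128 = 325.
The subsidy expands output by 325 − 289 = 36 past the efficient level; on those units the gap between marginal cost and willingness to pay runs from 0 up to 57.
DWL = ½ × 57 × 36 = 1026.

Deadweight loss = £1026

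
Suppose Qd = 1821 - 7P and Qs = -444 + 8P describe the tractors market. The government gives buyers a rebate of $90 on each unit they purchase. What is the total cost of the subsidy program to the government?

Pre-subsidy: 1821 - 7P = -444 + 8P gives P* = 151, Q* = 764.
With the rebate, buyers effectively pay Pb = Ps − 90, where Ps is the price sellers receive.
Demand in terms of Ps becomes Qd = 1821 − 7(Ps − 90) = 2451 - 7Ps. Setting this equal to supply: 2451 - 7Ps = -444 + 8Ps, so Ps = 193.
Buyers pay Pb = 193 − 90 = 103; Q' = -444 + 8·193 = 1100.
Government outlay = subsidy × quantity = 90 × 1100 = 99000.

Government cost = $99000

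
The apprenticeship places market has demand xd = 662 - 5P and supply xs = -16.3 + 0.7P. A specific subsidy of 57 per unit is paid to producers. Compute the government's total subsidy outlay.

Government cost = 5814

Pre-subsidy: 662 - 5P = -16.3 + 0.7P gives P* = 119, x* = 67.
With the subsidy, sellers receive Ps = Pb + 57 for each unit, where Pb is the price buyers pay.
Supply in terms of Pb becomes xs = -16.3 + 0.7(Pb + 57) = 23.6 + 0.7Pb. Setting this equal to demand: 662 - 5Pb = 23.6 + 0.7Pb, so Pb = 112.
Sellers receive Ps = 112 + 57 = 169; x' = 662 − 5·112 = 102.
Government outlay = subsidy × quantity = 57 × 102 = 5814.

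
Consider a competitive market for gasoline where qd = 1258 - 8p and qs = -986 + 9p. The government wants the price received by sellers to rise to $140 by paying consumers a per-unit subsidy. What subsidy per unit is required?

Required subsidy s = $17 per unit

At a seller price of 140, quantity supplied is -986 + 9·140 = 274.
Buyers absorb 274 only when they pay pb with 1258 − 8·pb = 274, i.e. pb = 123.
s = ps − pb = 140 − 123 = 17.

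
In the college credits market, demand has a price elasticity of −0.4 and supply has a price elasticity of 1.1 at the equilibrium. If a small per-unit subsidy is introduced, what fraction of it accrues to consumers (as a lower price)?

Consumer share = 11/15

For a small subsidy around the equilibrium, the benefit split depends on the relative slopes, which at a point are proportional to the elasticities.
Buyer share = εs/(εs + |εd|) = 1.1/(1.1 + 0.4) = 11/15; seller share = |εd|/(εs + |εd|) = 4/15.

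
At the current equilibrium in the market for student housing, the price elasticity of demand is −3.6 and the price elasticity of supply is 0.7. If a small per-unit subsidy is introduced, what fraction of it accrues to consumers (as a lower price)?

For a small subsidy around the equilibrium, the benefit split depends on the relative slopes, which at a point are proportional to the elasticities.
Buyer share = εs/(εs + |εd|) = 0.7/(0.7 + 3.6) = 7/43; seller share = |εd|/(εs + |εd|) = 36/43.

Consumer share = 7/43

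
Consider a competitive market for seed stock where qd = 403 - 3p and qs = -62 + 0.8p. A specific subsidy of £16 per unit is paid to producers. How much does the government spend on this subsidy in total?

Government cost = £736

Pre-subsidy: 403 - 3p = -62 + 0.8p gives p* = 2325/19, q* = 682/19.
With the subsidy, sellers receive ps = pb + 16 for each unit, where pb is the price buyers pay.
Supply in terms of pb becomes qs = -62 + 0.8(pb + 16) = -49.2 + 0.8pb. Setting this equal to demand: 403 - 3pb = -49.2 + 0.8pb, so pb = 119.
Sellers receive ps = 119 + 16 = 135; q' = 403 − 3·119 = 46.
Government outlay = subsidy × quantity = 16 × 46 = 736.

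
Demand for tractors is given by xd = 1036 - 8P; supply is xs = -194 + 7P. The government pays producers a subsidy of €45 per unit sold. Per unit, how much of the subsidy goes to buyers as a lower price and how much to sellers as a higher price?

Pre-subsidy: 1036 - 8P = -194 + 7P gives P* = 82, x* = 380.
With the subsidy, sellers receive Ps = Pb + 45 for each unit, where Pb is the price buyers pay.
Supply in terms of Pb becomes xs = -194 + 7(Pb + 45) = 121 + 7Pb. Setting this equal to demand: 1036 - 8Pb = 121 + 7Pb, so Pb = 61.
Sellers receive Ps = 61 + 45 = 106; x' = 1036 − 8·61 = 548.
Buyers' price falls by P* − Pb = 82 − 61 = 21; sellers' price rises by Ps − P* = 106 − 82 = 24.

Buyers gain €21 per unit; sellers gain €24 per unit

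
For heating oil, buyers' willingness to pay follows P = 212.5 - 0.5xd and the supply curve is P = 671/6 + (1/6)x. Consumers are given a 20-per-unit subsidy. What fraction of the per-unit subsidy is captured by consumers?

Consumer share = 0.75

Pre-subsidy: 212.5 - 0.5x = 671/6 + (1/6)x gives x* = 151 and P* = 137.
With the rebate, buyers effectively pay Pb = Ps − 20, where Ps is the price sellers receive.
On the curves, Pb = 212.5 - 0.5x and Ps = 671/6 + (1/6)x; the wedge Ps − Pb = 20 gives 671/6 + (1/6)x − (212.5 - 0.5x) = 20, so x' = 181.
Then Pb = 212.5 − 0.5·181 = 122 and Ps = 671/6 + (1/6)·181 = 142.
Buyers' price falls by P* − Pb = 137 − 122 = 15; sellers' price rises by Ps − P* = 142 − 137 = 5.
So consumers capture 15/20 = 0.75 of each unit of subsidy.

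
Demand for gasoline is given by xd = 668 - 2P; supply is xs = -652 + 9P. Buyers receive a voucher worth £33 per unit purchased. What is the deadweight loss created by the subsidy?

Deadweight loss = £891

Pre-subsidy: 668 - 2P = -652 + 9P gives P* = 120, x* = 428.
With the rebate, buyers effectively pay Pb = Ps − 33, where Ps is the price sellers receive.
Demand in terms of Ps becomes xd = 668 − 2(Ps − 33) = 734 - 2Ps. Setting this equal to supply: 734 - 2Ps = -652 + 9Ps, so Ps = 126.
Buyers pay Pb = 126 − 33 = 93; x' = -652 + 9·126 = 482.
The subsidy expands output by 482 − 428 = 54 past the efficient level; on those units the gap between marginal cost and willingness to pay runs from 0 up to 33.
DWL = ½ × 33 × 54 = 891.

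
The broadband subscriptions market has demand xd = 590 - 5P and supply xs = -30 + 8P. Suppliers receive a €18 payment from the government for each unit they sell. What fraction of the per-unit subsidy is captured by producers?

Producer share = 5/13

Pre-subsidy: 590 - 5P = -30 + 8P gives P* = 620/13, x* = 4570/13.
With the subsidy, sellers receive Ps = Pb + 18 for each unit, where Pb is the price buyers pay.
Supply in terms of Pb becomes xs = -30 + 8(Pb + 18) = 114 + 8Pb. Setting this equal to demand: 590 - 5Pb = 114 + 8Pb, so Pb = 476/13.
Sellers receive Ps = 476/13 + 18 = 710/13; x' = 590 − 5·(476/13) = 5290/13.
Buyers' price falls by P* − Pb = 620/13 − 476/13 = 144/13; sellers' price rises by Ps − P* = 710/13 − 620/13 = 90/13.
So producers capture (90/13)/18 = 5/13 of each unit of subsidy.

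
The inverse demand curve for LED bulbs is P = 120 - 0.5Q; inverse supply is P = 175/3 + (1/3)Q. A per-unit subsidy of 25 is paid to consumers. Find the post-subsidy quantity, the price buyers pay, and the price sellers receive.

Q' = 104; buyers pay 68; sellers receive 93

Pre-subsidy: 120 - 0.5Q = 175/3 + (1/3)Q gives Q* = 74 and P* = 83.
With the rebate, buyers effectively pay Pb = Ps − 25, where Ps is the price sellers receive.
On the curves, Pb = 120 - 0.5Q and Ps = 175/3 + (1/3)Q; the wedge Ps − Pb = 25 gives 175/3 + (1/3)Q − (120 - 0.5Q) = 25, so Q' = 104.
Then Pb = 120 − 0.5·104 = 68 and Ps = 175/3 + (1/3)·104 = 93.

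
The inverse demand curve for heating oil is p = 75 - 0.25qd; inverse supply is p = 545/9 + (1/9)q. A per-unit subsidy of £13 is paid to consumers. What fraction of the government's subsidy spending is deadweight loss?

Pre-subsidy: 75 - 0.25q = 545/9 + (1/9)q gives q* = 40 and p* = 65.
With the rebate, buyers effectively pay pb = ps − 13, where ps is the price sellers receive.
On the curves, pb = 75 - 0.25q and ps = 545/9 + (1/9)q; the wedge ps − pb = 13 gives 545/9 + (1/9)q − (75 - 0.25q) = 13, so q' = 76.
Then pb = 75 − 0.25·76 = 56 and ps = 545/9 + (1/9)·76 = 69.
ΔCS = ½(40 + 76)(65 − 56) = 522; ΔPS = ½(40 + 76)(69 − 65) = 232.
Government spending = 13 × 76 = 988.
DWL = ½ × 13 × (76 − 40) = 234; fraction = 234 / 988 = 9/38.

DWL / government spending = 9/38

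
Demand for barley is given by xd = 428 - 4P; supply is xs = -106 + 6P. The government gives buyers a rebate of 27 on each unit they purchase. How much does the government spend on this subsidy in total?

Government cost = 7538.4

Pre-subsidy: 428 - 4P = -106 + 6P gives P* = 53.4, x* = 214.4.
With the rebate, buyers effectively pay Pb = Ps − 27, where Ps is the price sellers receive.
Demand in terms of Ps becomes xd = 428 − 4(Ps − 27) = 536 - 4Ps. Setting this equal to supply: 536 - 4Ps = -106 + 6Ps, so Ps = 64.2.
Buyers pay Pb = 64.2 − 27 = 37.2; x' = -106 + 6·64.2 = 279.2.
Government outlay = subsidy × quantity = 27 × 279.2 = 7538.4.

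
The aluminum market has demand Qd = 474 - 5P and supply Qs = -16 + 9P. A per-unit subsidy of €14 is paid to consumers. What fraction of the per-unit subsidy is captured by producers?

Producer share = 5/14

Pre-subsidy: 474 - 5P = -16 + 9P gives P* = 35, Q* = 299.
With the rebate, buyers effectively pay Pb = Ps − 14, where Ps is the price sellers receive.
Demand in terms of Ps becomes Qd = 474 − 5(Ps − 14) = 544 - 5Ps. Setting this equal to supply: 544 - 5Ps = -16 + 9Ps, so Ps = 40.
Buyers pay Pb = 40 − 14 = 26; Q' = -16 + 9·40 = 344.
Buyers' price falls by P* − Pb = 35 − 26 = 9; sellers' price rises by Ps − P* = 40 − 35 = 5.
So producers capture 5/14 = 5/14 of each unit of subsidy.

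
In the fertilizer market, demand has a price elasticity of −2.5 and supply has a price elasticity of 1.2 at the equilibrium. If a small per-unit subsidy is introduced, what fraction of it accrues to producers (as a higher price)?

Producer share = 25/37

For a small subsidy around the equilibrium, the benefit split depends on the relative slopes, which at a point are proportional to the elasticities.
Buyer share = εs/(εs + |εd|) = 1.2/(1.2 + 2.5) = 12/37; seller share = |εd|/(εs + |εd|) = 25/37.
So producers capture 25/37 of the subsidy.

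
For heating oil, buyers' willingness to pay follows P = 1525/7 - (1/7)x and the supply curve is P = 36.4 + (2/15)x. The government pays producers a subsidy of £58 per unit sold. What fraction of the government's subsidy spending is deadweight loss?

DWL / government spending = 35/289

Pre-subsidy: 1525/7 - (1/7)x = 36.4 + (2/15)x gives x* = 657 and P* = 124.
With the subsidy, sellers receive Ps = Pb + 58 for each unit, where Pb is the price buyers pay.
On the curves, Pb = 1525/7 - (1/7)x and Ps = 36.4 + (2/15)x; the wedge Ps − Pb = 58 gives 36.4 + (2/15)x − (1525/7 - (1/7)x) = 58, so x' = 867.
Then Pb = 1525/7 − (1/7)·867 = 94 and Ps = 36.4 + (2/15)·867 = 152.
ΔCS = ½(657 + 867)(124 − 94) = 22860; ΔPS = ½(657 + 867)(152 − 124) = 21336.
Government spending = 58 × 867 = 50286.
DWL = ½ × 58 × (867 − 657) = 6090; fraction = 6090 / 50286 = 35/289.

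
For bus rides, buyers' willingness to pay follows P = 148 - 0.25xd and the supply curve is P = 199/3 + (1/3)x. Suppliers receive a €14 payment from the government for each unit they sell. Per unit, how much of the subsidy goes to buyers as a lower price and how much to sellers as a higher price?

Pre-subsidy: 148 - 0.25x = 199/3 + (1/3)x gives x* = 140 and P* = 113.
With the subsidy, sellers receive Ps = Pb + 14 for each unit, where Pb is the price buyers pay.
On the curves, Pb = 148 - 0.25x and Ps = 199/3 + (1/3)x; the wedge Ps − Pb = 14 gives 199/3 + (1/3)x − (148 - 0.25x) = 14, so x' = 164.
Then Pb = 148 − 0.25·164 = 107 and Ps = 199/3 + (1/3)·164 = 121.
Buyers' price falls by P* − Pb = 113 − 107 = 6; sellers' price rises by Ps − P* = 121 − 113 = 8.

Buyers gain €6 per unit; sellers gain €8 per unit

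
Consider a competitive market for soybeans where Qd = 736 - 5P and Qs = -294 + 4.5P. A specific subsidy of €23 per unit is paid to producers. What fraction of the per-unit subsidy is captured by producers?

Pre-subsidy: 736 - 5P = -294 + 4.5P gives P* = 2060/19, Q* = 3684/19.
With the subsidy, sellers receive Ps = Pb + 23 for each unit, where Pb is the price buyers pay.
Supply in terms of Pb becomes Qs = -294 + 4.5(Pb + 23) = -190.5 + 4.5Pb. Setting this equal to demand: 736 - 5Pb = -190.5 + 4.5Pb, so Pb = 1853/19.
Sellers receive Ps = 1853/19 + 23 = 2290/19; Q' = 736 − 5·(1853/19) = 4719/19.
Buyers' price falls by P* − Pb = 2060/19 − 1853/19 = 207/19; sellers' price rises by Ps − P* = 2290/19 − 2060/19 = 230/19.
So producers capture (230/19)/23 = 10/19 of each unit of subsidy.

Producer share = 10/19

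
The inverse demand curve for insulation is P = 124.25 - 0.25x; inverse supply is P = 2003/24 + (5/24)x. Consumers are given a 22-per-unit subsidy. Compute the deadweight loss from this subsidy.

Deadweight loss = 528

Pre-subsidy: 124.25 - 0.25x = 2003/24 + (5/24)x gives x* = 89 and P* = 102.
With the rebate, buyers effectively pay Pb = Ps − 22, where Ps is the price sellers receive.
On the curves, Pb = 124.25 - 0.25x and Ps = 2003/24 + (5/24)x; the wedge Ps − Pb = 22 gives 2003/24 + (5/24)x − (124.25 - 0.25x) = 22, so x' = 137.
Then Pb = 124.25 − 0.25·137 = 90 and Ps = 2003/24 + (5/24)·137 = 112.
The subsidy expands output by 137 − 89 = 48 past the efficient level; on those units the gap between marginal cost and willingness to pay runs from 0 up to 22.
DWL = ½ × 22 × 48 = 528.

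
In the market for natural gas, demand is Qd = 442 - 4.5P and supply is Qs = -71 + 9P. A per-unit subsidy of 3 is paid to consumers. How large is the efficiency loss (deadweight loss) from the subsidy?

Deadweight loss = 13.5

Pre-subsidy: 442 - 4.5P = -71 + 9P gives P* = 38, Q* = 271.
With the rebate, buyers effectively pay Pb = Ps − 3, where Ps is the price sellers receive.
Demand in terms of Ps becomes Qd = 442 − 4.5(Ps − 3) = 455.5 - 4.5Ps. Setting this equal to supply: 455.5 - 4.5Ps = -71 + 9Ps, so Ps = 39.
Buyers pay Pb = 39 − 3 = 36; Q' = -71 + 9·39 = 280.
The subsidy expands output by 280 − 271 = 9 past the efficient level; on those units the gap between marginal cost and willingness to pay runs from 0 up to 3.
DWL = ½ × 3 × 9 = 13.5.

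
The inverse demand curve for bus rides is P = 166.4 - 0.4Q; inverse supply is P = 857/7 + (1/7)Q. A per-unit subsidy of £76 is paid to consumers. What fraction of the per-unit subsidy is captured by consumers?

Consumer share = 14/19

Pre-subsidy: 166.4 - 0.4Q = 857/7 + (1/7)Q gives Q* = 81 and P* = 134.
With the rebate, buyers effectively pay Pb = Ps − 76, where Ps is the price sellers receive.
On the curves, Pb = 166.4 - 0.4Q and Ps = 857/7 + (1/7)Q; the wedge Ps − Pb = 76 gives 857/7 + (1/7)Q − (166.4 - 0.4Q) = 76, so Q' = 221.
Then Pb = 166.4 − 0.4·221 = 78 and Ps = 857/7 + (1/7)·221 = 154.
Buyers' price falls by P* − Pb = 134 − 78 = 56; sellers' price rises by Ps − P* = 154 − 134 = 20.
So consumers capture 56/76 = 14/19 of each unit of subsidy.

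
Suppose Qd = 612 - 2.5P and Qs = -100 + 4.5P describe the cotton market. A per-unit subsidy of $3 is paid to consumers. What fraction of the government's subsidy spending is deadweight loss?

Pre-subsidy: 612 - 2.5P = -100 + 4.5P gives P* = 712/7, Q* = 2504/7.
With the rebate, buyers effectively pay Pb = Ps − 3, where Ps is the price sellers receive.
Demand in terms of Ps becomes Qd = 612 − 2.5(Ps − 3) = 619.5 - 2.5Ps. Setting this equal to supply: 619.5 - 2.5Ps = -100 + 4.5Ps, so Ps = 1439/14.
Buyers pay Pb = 1439/14 − 3 = 1397/14; Q' = -100 + 4.5·(1439/14) = 10151/28.
ΔCS = ½(2504/7 + 10151/28)(712/7 − 1397/14) = 77787/112; ΔPS = ½(2504/7 + 10151/28)(1439/14 − 712/7) = 43215/112.
Government spending = 3 × 10151/28 = 30453/28.
DWL = ½ × 3 × (10151/28 − 2504/7) = 405/56; fraction = (405/56) / (30453/28) = 135/20302.

DWL / government spending = 135/20302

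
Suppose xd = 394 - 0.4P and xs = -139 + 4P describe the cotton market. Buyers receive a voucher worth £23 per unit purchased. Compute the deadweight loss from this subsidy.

Deadweight loss = 1058/11

Pre-subsidy: 394 - 0.4P = -139 + 4P gives P* = 2665/22, x* = 3801/11.
With the rebate, buyers effectively pay Pb = Ps − 23, where Ps is the price sellers receive.
Demand in terms of Ps becomes xd = 394 − 0.4(Ps − 23) = 403.2 - 0.4Ps. Setting this equal to supply: 403.2 - 0.4Ps = -139 + 4Ps, so Ps = 2711/22.
Buyers pay Pb = 2711/22 − 23 = 2205/22; x' = -139 + 4·(2711/22) = 3893/11.
The subsidy expands output by 3893/11 − 3801/11 = 92/11 past the efficient level; on those units the gap between marginal cost and willingness to pay runs from 0 up to 23.
DWL = ½ × 23 × 92/11 = 1058/11.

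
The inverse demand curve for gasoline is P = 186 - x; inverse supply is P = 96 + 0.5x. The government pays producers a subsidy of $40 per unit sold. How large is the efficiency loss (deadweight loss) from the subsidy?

Deadweight loss = 1600/3

Pre-subsidy: 186 - x = 96 + 0.5x gives x* = 60 and P* = 126.
With the subsidy, sellers receive Ps = Pb + 40 for each unit, where Pb is the price buyers pay.
On the curves, Pb = 186 - x and Ps = 96 + 0.5x; the wedge Ps − Pb = 40 gives 96 + 0.5x − (186 - x) = 40, so x' = 260/3.
Then Pb = 186 − 1·(260/3) = 298/3 and Ps = 96 + 0.5·(260/3) = 418/3.
The subsidy expands output by 260/3 − 60 = 80/3 past the efficient level; on those units the gap between marginal cost and willingness to pay runs from 0 up to 40.
DWL = ½ × 40 × 80/3 = 1600/3.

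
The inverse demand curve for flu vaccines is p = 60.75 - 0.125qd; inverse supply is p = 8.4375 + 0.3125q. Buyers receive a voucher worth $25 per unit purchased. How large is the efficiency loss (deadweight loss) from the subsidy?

Pre-subsidy: 60.75 - 0.125q = 8.4375 + 0.3125q gives q* = 837/7 and p* = 2565/56.
With the rebate, buyers effectively pay pb = ps − 25, where ps is the price sellers receive.
On the curves, pb = 60.75 - 0.125q and ps = 8.4375 + 0.3125q; the wedge ps − pb = 25 gives 8.4375 + 0.3125q − (60.75 - 0.125q) = 25, so q' = 1237/7.
Then pb = 60.75 − 0.125·(1237/7) = 2165/56 and ps = 8.4375 + 0.3125·(1237/7) = 3565/56.
The subsidy expands output by 1237/7 − 837/7 = 400/7 past the efficient level; on those units the gap between marginal cost and willingness to pay runs from 0 up to 25.
DWL = ½ × 25 × 400/7 = 5000/7.

Deadweight loss = 5000/7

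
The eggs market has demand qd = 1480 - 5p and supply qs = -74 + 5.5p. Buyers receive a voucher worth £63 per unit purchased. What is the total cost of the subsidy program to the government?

Government cost = £57015

Pre-subsidy: 1480 - 5p = -74 + 5.5p gives p* = 148, q* = 740.
With the rebate, buyers effectively pay pb = ps − 63, where ps is the price sellers receive.
Demand in terms of ps becomes qd = 1480 − 5(ps − 63) = 1795 - 5ps. Setting this equal to supply: 1795 - 5ps = -74 + 5.5ps, so ps = 178.
Buyers pay pb = 178 − 63 = 115; q' = -74 + 5.5·178 = 905.
Government outlay = subsidy × quantity = 63 × 905 = 57015.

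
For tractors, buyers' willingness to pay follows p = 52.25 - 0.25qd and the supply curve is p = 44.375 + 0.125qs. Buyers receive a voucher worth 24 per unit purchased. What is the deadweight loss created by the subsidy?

Pre-subsidy: 52.25 - 0.25q = 44.375 + 0.125q gives q* = 21 and p* = 47.
With the rebate, buyers effectively pay pb = ps − 24, where ps is the price sellers receive.
On the curves, pb = 52.25 - 0.25q and ps = 44.375 + 0.125q; the wedge ps − pb = 24 gives 44.375 + 0.125q − (52.25 - 0.25q) = 24, so q' = 85.
Then pb = 52.25 − 0.25·85 = 31 and ps = 44.375 + 0.125·85 = 55.
The subsidy expands output by 85 − 21 = 64 past the efficient level; on those units the gap between marginal cost and willingness to pay runs from 0 up to 24.
DWL = ½ × 24 × 64 = 768.

Deadweight loss = 768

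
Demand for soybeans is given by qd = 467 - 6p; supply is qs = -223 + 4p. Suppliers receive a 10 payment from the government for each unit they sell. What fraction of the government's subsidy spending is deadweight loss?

Pre-subsidy: 467 - 6p = -223 + 4p gives p* = 69, q* = 53.
With the subsidy, sellers receive ps = pb + 10 for each unit, where pb is the price buyers pay.
Supply in terms of pb becomes qs = -223 + 4(pb + 10) = -183 + 4pb. Setting this equal to demand: 467 - 6pb = -183 + 4pb, so pb = 65.
Sellers receive ps = 65 + 10 = 75; q' = 467 − 6·65 = 77.
ΔCS = ½(53 + 77)(69 − 65) = 260; ΔPS = ½(53 + 77)(75 − 69) = 390.
Government spending = 10 × 77 = 770.
DWL = ½ × 10 × (77 − 53) = 120; fraction = 120 / 770 = 12/77.

DWL / government spending = 12/77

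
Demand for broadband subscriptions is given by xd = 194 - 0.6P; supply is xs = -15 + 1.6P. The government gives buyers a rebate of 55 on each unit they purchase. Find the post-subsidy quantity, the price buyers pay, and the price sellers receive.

x' = 161; buyers pay 55; sellers receive 110

Pre-subsidy: 194 - 0.6P = -15 + 1.6P gives P* = 95, x* = 137.
With the rebate, buyers effectively pay Pb = Ps − 55, where Ps is the price sellers receive.
Demand in terms of Ps becomes xd = 194 − 0.6(Ps − 55) = 227 - 0.6Ps. Setting this equal to supply: 227 - 0.6Ps = -15 + 1.6Ps, so Ps = 110.
Buyers pay Pb = 110 − 55 = 55; x' = -15 + 1.6·110 = 161.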